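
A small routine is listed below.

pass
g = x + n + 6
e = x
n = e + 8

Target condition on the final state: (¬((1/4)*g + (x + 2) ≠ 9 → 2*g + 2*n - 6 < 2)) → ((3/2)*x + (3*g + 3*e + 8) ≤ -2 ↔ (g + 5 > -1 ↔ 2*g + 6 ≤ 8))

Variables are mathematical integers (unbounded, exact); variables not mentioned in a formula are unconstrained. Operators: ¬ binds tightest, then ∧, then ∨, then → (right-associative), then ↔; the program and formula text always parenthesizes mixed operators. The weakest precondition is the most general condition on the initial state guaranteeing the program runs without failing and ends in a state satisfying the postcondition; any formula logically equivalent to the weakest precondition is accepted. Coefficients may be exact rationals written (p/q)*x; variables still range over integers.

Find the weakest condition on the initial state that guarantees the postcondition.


Working backward. After the program, the postcondition (¬((1/4)*g + (x + 2) ≠ 9 → 2*g + 2*n - 6 < 2)) → ((3/2)*x + (3*g + 3*e + 8) ≤ -2 ↔ (g + 5 > -1 ↔ 2*g + 6 ≤ 8)) must hold; in canonical form it is (¬((1/4)*g + x ≠ 7 → 2*g + 2*n < 8)) → (3*e + 3*g + (3/2)*x ≤ -10 ↔ (g > -6 ↔ 2*g ≤ 2)).
Before n := e + 8: (¬((1/4)*g + x ≠ 7 → 2*e + 2*g < -8)) → (3*e + 3*g + (3/2)*x ≤ -10 ↔ (g > -6 ↔ 2*g ≤ 2))
Before e := x: (¬((1/4)*g + x ≠ 7 → 2*g + 2*x < -8)) → (3*g + (9/2)*x ≤ -10 ↔ (g > -6 ↔ 2*g ≤ 2))
Before g := x + n + 6: (¬((1/4)*n + (5/4)*x ≠ 11/2 → 2*n + 4*x < -20)) → (3*n + (15/2)*x ≤ -28 ↔ (n + x > -12 ↔ 2*n + 2*x ≤ -10))
Before skip: (¬((1/4)*n + (5/4)*x ≠ 11/2 → 2*n + 4*x < -20)) → (3*n + (15/2)*x ≤ -28 ↔ (n + x > -12 ↔ 2*n + 2*x ≤ -10))
Answer: WP = (¬((1/4)*n + (5/4)*x ≠ 11/2 → 2*n + 4*x < -20)) → (3*n + (15/2)*x ≤ -28 ↔ (n + x > -12 ↔ 2*n + 2*x ≤ -10))


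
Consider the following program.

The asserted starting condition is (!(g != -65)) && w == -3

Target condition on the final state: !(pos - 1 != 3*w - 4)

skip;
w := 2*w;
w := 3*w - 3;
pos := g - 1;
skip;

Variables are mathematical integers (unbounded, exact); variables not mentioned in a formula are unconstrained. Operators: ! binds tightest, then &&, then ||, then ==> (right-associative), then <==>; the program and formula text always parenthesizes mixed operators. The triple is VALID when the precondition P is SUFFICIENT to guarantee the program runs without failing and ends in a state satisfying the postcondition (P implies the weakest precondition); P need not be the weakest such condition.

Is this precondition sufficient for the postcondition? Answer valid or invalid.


Working backward. After the program, the postcondition !(pos - 1 != 3*w - 4) must hold; in canonical form it is !(pos != 3*w - 3).
Before skip: !(pos != 3*w - 3)
Before pos := g - 1: !(g != 3*w - 2)
Before w := 3*w - 3: !(g != 9*w - 11)
Before w := 2*w: !(g != 18*w - 11)
Before skip: !(g != 18*w - 11)
The weakest precondition is !(g != 18*w - 11).
Check whether (!(g != -65)) && w == -3 implies it.
Every state satisfying the precondition satisfies the weakest precondition: the implication holds.
Answer: valid


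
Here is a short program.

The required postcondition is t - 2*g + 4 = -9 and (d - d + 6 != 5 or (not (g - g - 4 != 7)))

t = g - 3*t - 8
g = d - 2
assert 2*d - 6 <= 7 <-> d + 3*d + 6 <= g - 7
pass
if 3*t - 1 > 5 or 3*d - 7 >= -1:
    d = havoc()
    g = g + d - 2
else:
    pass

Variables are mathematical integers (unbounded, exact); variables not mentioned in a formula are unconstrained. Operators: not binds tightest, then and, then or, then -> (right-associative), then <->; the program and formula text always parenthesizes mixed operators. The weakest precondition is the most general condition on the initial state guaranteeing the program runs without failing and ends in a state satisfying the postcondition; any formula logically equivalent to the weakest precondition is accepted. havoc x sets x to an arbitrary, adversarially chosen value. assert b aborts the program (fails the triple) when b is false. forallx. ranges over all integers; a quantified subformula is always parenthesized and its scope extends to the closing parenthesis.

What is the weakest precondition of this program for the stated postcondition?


Working backward. After the program, the postcondition t - 2*g + 4 = -9 and (d - d + 6 != 5 or (not (g - g - 4 != 7))) must hold; in canonical form it is t = 2*g - 13.
Then branch requires forall d_1. t = 2*d_1 + 2*g - 17; else branch requires t = 2*g - 13.
Before the if: ((3*t > 6 or 3*d >= 6) -> (forall d_1. t = 2*d_1 + 2*g - 17)) and ((not (3*t > 6 or 3*d >= 6)) -> t = 2*g - 13)
Before skip: ((3*t > 6 or 3*d >= 6) -> (forall d_1. t = 2*d_1 + 2*g - 17)) and ((not (3*t > 6 or 3*d >= 6)) -> t = 2*g - 13)
Before assert 2*d - 6 <= 7 <-> d + 3*d + 6 <= g - 7: (2*d <= 13 <-> 4*d <= g - 13) and ((3*t > 6 or 3*d >= 6) -> (forall d_1. t = 2*d_1 + 2*g - 17)) and ((not (3*t > 6 or 3*d >= 6)) -> t = 2*g - 13)
Before g := d - 2: (2*d <= 13 <-> 3*d <= -15) and ((3*t > 6 or 3*d >= 6) -> (forall d_1. t = 2*d + 2*d_1 - 21)) and ((not (3*t > 6 or 3*d >= 6)) -> t = 2*d - 17)
Before t := g - 3*t - 8: (2*d <= 13 <-> 3*d <= -15) and ((3*g > 9*t + 30 or 3*d >= 6) -> (forall d_1. g = 2*d + 2*d_1 + 3*t - 13)) and ((not (3*g > 9*t + 30 or 3*d >= 6)) -> g = 2*d + 3*t - 9)
Answer: WP = (2*d <= 13 <-> 3*d <= -15) and ((3*g > 9*t + 30 or 3*d >= 6) -> (forall d_1. g = 2*d + 2*d_1 + 3*t - 13)) and ((not (3*g > 9*t + 30 or 3*d >= 6)) -> g = 2*d + 3*t - 9)


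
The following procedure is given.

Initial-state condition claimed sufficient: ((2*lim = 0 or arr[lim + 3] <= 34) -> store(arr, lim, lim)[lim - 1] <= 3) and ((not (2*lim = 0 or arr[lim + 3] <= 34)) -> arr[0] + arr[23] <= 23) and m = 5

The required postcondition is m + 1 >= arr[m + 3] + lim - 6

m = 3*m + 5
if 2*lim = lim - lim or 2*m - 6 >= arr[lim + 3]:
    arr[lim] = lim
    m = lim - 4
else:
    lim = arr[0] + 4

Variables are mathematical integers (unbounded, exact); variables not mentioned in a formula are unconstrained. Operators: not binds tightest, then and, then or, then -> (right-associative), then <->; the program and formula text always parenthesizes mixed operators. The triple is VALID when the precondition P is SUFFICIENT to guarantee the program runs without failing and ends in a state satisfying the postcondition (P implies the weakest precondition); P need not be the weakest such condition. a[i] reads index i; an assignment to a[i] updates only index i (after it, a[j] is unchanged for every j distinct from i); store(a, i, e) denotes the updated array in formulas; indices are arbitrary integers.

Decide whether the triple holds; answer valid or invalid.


Working backward. After the program, the postcondition m + 1 >= arr[m + 3] + lim - 6 must hold; in canonical form it is m >= arr[m + 3] + lim - 7.
Then branch requires store(arr, lim, lim)[lim - 1] <= 3; else branch requires m >= arr[m + 3] + arr[0] - 3.
Before the if: ((2*lim = 0 or 2*m >= arr[lim + 3] + 6) -> store(arr, lim, lim)[lim - 1] <= 3) and ((not (2*lim = 0 or 2*m >= arr[lim + 3] + 6)) -> m >= arr[m + 3] + arr[0] - 3)
Before m := 3*m + 5: ((2*lim = 0 or 6*m >= arr[lim + 3] - 4) -> store(arr, lim, lim)[lim - 1] <= 3) and ((not (2*lim = 0 or 6*m >= arr[lim + 3] - 4)) -> 3*m >= arr[3*m + 8] + arr[0] - 8)
The weakest precondition is ((2*lim = 0 or 6*m >= arr[lim + 3] - 4) -> store(arr, lim, lim)[lim - 1] <= 3) and ((not (2*lim = 0 or 6*m >= arr[lim + 3] - 4)) -> 3*m >= arr[3*m + 8] + arr[0] - 8).
Check whether ((2*lim = 0 or arr[lim + 3] <= 34) -> store(arr, lim, lim)[lim - 1] <= 3) and ((not (2*lim = 0 or arr[lim + 3] <= 34)) -> arr[0] + arr[23] <= 23) and m = 5 implies it.
Every state satisfying the precondition satisfies the weakest precondition: the implication holds.
Answer: valid


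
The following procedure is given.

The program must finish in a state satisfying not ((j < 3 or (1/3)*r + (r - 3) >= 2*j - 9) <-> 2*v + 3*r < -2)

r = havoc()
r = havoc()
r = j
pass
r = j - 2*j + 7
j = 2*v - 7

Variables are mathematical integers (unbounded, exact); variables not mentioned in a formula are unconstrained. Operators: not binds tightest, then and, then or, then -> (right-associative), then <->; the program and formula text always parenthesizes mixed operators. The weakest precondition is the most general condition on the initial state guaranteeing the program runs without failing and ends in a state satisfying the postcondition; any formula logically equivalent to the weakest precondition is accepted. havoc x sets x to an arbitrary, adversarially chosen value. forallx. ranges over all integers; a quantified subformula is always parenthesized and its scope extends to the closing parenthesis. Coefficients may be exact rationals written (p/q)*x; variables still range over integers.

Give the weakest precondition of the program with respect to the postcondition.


Working backward. After the program, the postcondition not ((j < 3 or (1/3)*r + (r - 3) >= 2*j - 9) <-> 2*v + 3*r < -2) must hold; in canonical form it is not ((j < 3 or (4/3)*r >= 2*j - 6) <-> 3*r + 2*v < -2).
Before j := 2*v - 7: not ((2*v < 10 or (4/3)*r >= 4*v - 20) <-> 3*r + 2*v < -2)
Before r := j - 2*j + 7: not ((2*v < 10 or (4/3)*j + 4*v <= 88/3) <-> 2*v < 3*j - 23)
Before skip: not ((2*v < 10 or (4/3)*j + 4*v <= 88/3) <-> 2*v < 3*j - 23)
Before r := j: not ((2*v < 10 or (4/3)*j + 4*v <= 88/3) <-> 2*v < 3*j - 23)
Before havoc r: not ((2*v < 10 or (4/3)*j + 4*v <= 88/3) <-> 2*v < 3*j - 23)
Before havoc r: not ((2*v < 10 or (4/3)*j + 4*v <= 88/3) <-> 2*v < 3*j - 23)
Answer: WP = not ((2*v < 10 or (4/3)*j + 4*v <= 88/3) <-> 2*v < 3*j - 23)


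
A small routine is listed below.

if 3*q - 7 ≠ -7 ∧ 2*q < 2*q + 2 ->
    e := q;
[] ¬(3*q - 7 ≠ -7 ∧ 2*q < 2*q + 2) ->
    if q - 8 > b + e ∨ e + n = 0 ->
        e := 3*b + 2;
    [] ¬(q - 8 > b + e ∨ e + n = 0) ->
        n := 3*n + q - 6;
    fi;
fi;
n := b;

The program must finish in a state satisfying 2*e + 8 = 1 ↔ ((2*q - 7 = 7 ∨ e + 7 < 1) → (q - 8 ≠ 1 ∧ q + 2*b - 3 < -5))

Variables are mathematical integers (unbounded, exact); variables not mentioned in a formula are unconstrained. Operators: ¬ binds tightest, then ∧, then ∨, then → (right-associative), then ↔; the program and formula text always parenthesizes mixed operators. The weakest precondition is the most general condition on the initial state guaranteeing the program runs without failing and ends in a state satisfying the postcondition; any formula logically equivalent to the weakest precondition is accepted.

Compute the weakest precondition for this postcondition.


Working backward. After the program, the postcondition 2*e + 8 = 1 ↔ ((2*q - 7 = 7 ∨ e + 7 < 1) → (q - 8 ≠ 1 ∧ q + 2*b - 3 < -5)) must hold; in canonical form it is 2*e = -7 ↔ ((2*q = 14 ∨ e < -6) → (q ≠ 9 ∧ 2*b + q < -2)).
Before n := b: 2*e = -7 ↔ ((2*q = 14 ∨ e < -6) → (q ≠ 9 ∧ 2*b + q < -2))
Then branch requires 2*q = -7 ↔ ((2*q = 14 ∨ q < -6) → (q ≠ 9 ∧ 2*b + q < -2)); else branch requires ((q > b + e + 8 ∨ e + n = 0) → (6*b = -11 ↔ ((2*q = 14 ∨ 3*b < -8) → (q ≠ 9 ∧ 2*b + q < -2)))) ∧ ((¬(q > b + e + 8 ∨ e + n = 0)) → (2*e = -7 ↔ ((2*q = 14 ∨ e < -6) → (q ≠ 9 ∧ 2*b + q < -2)))).
Before the if: (3*q ≠ 0 → (2*q = -7 ↔ ((2*q = 14 ∨ q < -6) → (q ≠ 9 ∧ 2*b + q < -2)))) ∧ ((¬(3*q ≠ 0)) → (((q > b + e + 8 ∨ e + n = 0) → (6*b = -11 ↔ ((2*q = 14 ∨ 3*b < -8) → (q ≠ 9 ∧ 2*b + q < -2)))) ∧ ((¬(q > b + e + 8 ∨ e + n = 0)) → (2*e = -7 ↔ ((2*q = 14 ∨ e < -6) → (q ≠ 9 ∧ 2*b + q < -2))))))
Answer: WP = (3*q ≠ 0 → (2*q = -7 ↔ ((2*q = 14 ∨ q < -6) → (q ≠ 9 ∧ 2*b + q < -2)))) ∧ ((¬(3*q ≠ 0)) → (((q > b + e + 8 ∨ e + n = 0) → (6*b = -11 ↔ ((2*q = 14 ∨ 3*b < -8) → (q ≠ 9 ∧ 2*b + q < -2)))) ∧ ((¬(q > b + e + 8 ∨ e + n = 0)) → (2*e = -7 ↔ ((2*q = 14 ∨ e < -6) → (q ≠ 9 ∧ 2*b + q < -2))))))


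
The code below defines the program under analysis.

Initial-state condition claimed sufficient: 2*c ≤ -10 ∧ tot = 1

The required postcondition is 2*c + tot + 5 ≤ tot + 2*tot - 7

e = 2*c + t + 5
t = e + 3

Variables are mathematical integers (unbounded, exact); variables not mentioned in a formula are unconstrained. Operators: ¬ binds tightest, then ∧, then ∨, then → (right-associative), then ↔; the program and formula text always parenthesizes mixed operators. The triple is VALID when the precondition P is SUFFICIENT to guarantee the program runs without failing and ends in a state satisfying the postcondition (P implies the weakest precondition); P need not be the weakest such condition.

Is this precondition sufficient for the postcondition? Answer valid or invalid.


Working backward. After the program, the postcondition 2*c + tot + 5 ≤ tot + 2*tot - 7 must hold; in canonical form it is 2*c ≤ 2*tot - 12.
Before t := e + 3: 2*c ≤ 2*tot - 12
Before e := 2*c + t + 5: 2*c ≤ 2*tot - 12
The weakest precondition is 2*c ≤ 2*tot - 12.
Check whether 2*c ≤ -10 ∧ tot = 1 implies it.
Every state satisfying the precondition satisfies the weakest precondition: the implication holds.
Answer: valid


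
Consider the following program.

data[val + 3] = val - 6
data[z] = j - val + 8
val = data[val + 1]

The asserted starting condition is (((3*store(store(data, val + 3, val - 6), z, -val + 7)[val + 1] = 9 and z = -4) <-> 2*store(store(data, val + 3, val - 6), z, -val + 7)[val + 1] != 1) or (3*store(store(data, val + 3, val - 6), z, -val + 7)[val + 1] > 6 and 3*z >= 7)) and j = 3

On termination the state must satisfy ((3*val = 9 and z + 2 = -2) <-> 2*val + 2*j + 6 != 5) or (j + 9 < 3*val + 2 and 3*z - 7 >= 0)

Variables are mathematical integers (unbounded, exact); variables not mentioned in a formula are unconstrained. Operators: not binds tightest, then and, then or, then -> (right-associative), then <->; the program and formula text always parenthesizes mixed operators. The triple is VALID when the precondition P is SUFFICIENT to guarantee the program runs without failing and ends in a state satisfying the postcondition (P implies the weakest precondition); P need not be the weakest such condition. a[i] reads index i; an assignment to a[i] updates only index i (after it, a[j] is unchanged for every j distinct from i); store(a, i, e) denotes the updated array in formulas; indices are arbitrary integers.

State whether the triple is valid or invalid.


Working backward. After the program, the postcondition ((3*val = 9 and z + 2 = -2) <-> 2*val + 2*j + 6 != 5) or (j + 9 < 3*val + 2 and 3*z - 7 >= 0) must hold; in canonical form it is ((3*val = 9 and z = -4) <-> 2*j + 2*val != -1) or (j < 3*val - 7 and 3*z >= 7).
Before val := data[val + 1]: ((3*data[val + 1] = 9 and z = -4) <-> 2*data[val + 1] + 2*j != -1) or (j < 3*data[val + 1] - 7 and 3*z >= 7)
Before data[z] := j - val + 8: ((3*store(data, z, j - val + 8)[val + 1] = 9 and z = -4) <-> 2*store(data, z, j - val + 8)[val + 1] + 2*j != -1) or (j < 3*store(data, z, j - val + 8)[val + 1] - 7 and 3*z >= 7)
Before data[val + 3] := val - 6: ((3*store(store(data, val + 3, val - 6), z, j - val + 8)[val + 1] = 9 and z = -4) <-> 2*store(store(data, val + 3, val - 6), z, j - val + 8)[val + 1] + 2*j != -1) or (j < 3*store(store(data, val + 3, val - 6), z, j - val + 8)[val + 1] - 7 and 3*z >= 7)
The weakest precondition is ((3*store(store(data, val + 3, val - 6), z, j - val + 8)[val + 1] = 9 and z = -4) <-> 2*store(store(data, val + 3, val - 6), z, j - val + 8)[val + 1] + 2*j != -1) or (j < 3*store(store(data, val + 3, val - 6), z, j - val + 8)[val + 1] - 7 and 3*z >= 7).
Check whether (((3*store(store(data, val + 3, val - 6), z, -val + 7)[val + 1] = 9 and z = -4) <-> 2*store(store(data, val + 3, val - 6), z, -val + 7)[val + 1] != 1) or (3*store(store(data, val + 3, val - 6), z, -val + 7)[val + 1] > 6 and 3*z >= 7)) and j = 3 implies it.
Countermodel: at the initial state data = {[-4] = 3, [-2] = 4, [9] = 4, elsewhere 4}, j = 3, val = -5, z = 9, the precondition holds but the weakest precondition fails.
Answer: invalid


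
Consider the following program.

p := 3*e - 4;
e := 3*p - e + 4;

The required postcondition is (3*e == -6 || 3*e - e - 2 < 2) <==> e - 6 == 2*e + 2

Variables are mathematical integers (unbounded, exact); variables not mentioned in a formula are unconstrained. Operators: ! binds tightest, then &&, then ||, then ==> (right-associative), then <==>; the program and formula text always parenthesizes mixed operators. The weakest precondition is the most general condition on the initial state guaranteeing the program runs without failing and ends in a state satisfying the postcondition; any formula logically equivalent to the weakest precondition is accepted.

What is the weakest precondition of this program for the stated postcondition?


Working backward. After the program, the postcondition (3*e == -6 || 3*e - e - 2 < 2) <==> e - 6 == 2*e + 2 must hold; in canonical form it is (3*e == -6 || 2*e < 4) <==> e == -8.
Before e := 3*p - e + 4: (9*p == 3*e - 18 || 6*p < 2*e - 4) <==> 3*p == e - 12
Before p := 3*e - 4: (24*e == 18 || 16*e < 20) <==> 8*e == 0
Answer: WP = (24*e == 18 || 16*e < 20) <==> 8*e == 0


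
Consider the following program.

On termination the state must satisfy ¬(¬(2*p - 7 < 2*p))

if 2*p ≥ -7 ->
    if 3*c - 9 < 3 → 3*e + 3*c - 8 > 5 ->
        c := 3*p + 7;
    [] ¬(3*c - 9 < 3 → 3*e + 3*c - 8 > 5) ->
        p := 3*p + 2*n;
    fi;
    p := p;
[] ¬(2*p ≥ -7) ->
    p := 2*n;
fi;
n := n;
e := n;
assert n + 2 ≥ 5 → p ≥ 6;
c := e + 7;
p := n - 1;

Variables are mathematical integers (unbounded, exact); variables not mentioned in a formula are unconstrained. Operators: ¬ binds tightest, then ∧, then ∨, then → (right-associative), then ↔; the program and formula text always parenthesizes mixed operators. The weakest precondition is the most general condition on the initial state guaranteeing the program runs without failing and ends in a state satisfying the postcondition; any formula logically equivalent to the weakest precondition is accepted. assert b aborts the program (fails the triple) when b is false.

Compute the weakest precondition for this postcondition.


Working backward. After the program, the postcondition ¬(¬(2*p - 7 < 2*p)) must hold; in canonical form it is true.
Before p := n - 1: true
Before c := e + 7: true
Before assert n + 2 ≥ 5 → p ≥ 6: n ≥ 3 → p ≥ 6
Before e := n: n ≥ 3 → p ≥ 6
Before n := n: n ≥ 3 → p ≥ 6
Then branch requires ((3*c < 12 → 3*c + 3*e > 13) → (n ≥ 3 → p ≥ 6)) ∧ ((¬(3*c < 12 → 3*c + 3*e > 13)) → (n ≥ 3 → 2*n + 3*p ≥ 6)); else branch requires n ≥ 3 → 2*n ≥ 6.
Before the if: (2*p ≥ -7 → (((3*c < 12 → 3*c + 3*e > 13) → (n ≥ 3 → p ≥ 6)) ∧ ((¬(3*c < 12 → 3*c + 3*e > 13)) → (n ≥ 3 → 2*n + 3*p ≥ 6)))) ∧ ((¬(2*p ≥ -7)) → (n ≥ 3 → 2*n ≥ 6))
Answer: WP = (2*p ≥ -7 → (((3*c < 12 → 3*c + 3*e > 13) → (n ≥ 3 → p ≥ 6)) ∧ ((¬(3*c < 12 → 3*c + 3*e > 13)) → (n ≥ 3 → 2*n + 3*p ≥ 6)))) ∧ ((¬(2*p ≥ -7)) → (n ≥ 3 → 2*n ≥ 6))


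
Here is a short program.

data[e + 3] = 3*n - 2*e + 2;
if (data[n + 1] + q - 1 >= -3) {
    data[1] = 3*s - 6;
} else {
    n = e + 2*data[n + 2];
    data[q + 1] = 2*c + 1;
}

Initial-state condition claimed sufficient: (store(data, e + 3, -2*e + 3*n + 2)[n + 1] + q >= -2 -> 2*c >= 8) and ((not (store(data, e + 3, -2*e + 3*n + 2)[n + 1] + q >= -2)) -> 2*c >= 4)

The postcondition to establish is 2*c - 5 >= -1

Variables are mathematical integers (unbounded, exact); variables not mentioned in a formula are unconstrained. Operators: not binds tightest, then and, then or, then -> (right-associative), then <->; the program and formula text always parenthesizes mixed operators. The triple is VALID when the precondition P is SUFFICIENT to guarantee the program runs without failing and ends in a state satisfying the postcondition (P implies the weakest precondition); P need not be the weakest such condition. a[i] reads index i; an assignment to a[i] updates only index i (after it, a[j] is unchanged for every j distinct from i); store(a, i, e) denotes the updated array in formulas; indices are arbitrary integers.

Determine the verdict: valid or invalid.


Working backward. After the program, the postcondition 2*c - 5 >= -1 must hold; in canonical form it is 2*c >= 4.
Then branch requires 2*c >= 4; else branch requires 2*c >= 4.
Before the if: (data[n + 1] + q >= -2 -> 2*c >= 4) and ((not (data[n + 1] + q >= -2)) -> 2*c >= 4)
Before data[e + 3] := 3*n - 2*e + 2: (store(data, e + 3, -2*e + 3*n + 2)[n + 1] + q >= -2 -> 2*c >= 4) and ((not (store(data, e + 3, -2*e + 3*n + 2)[n + 1] + q >= -2)) -> 2*c >= 4)
The weakest precondition is (store(data, e + 3, -2*e + 3*n + 2)[n + 1] + q >= -2 -> 2*c >= 4) and ((not (store(data, e + 3, -2*e + 3*n + 2)[n + 1] + q >= -2)) -> 2*c >= 4).
Check whether (store(data, e + 3, -2*e + 3*n + 2)[n + 1] + q >= -2 -> 2*c >= 8) and ((not (store(data, e + 3, -2*e + 3*n + 2)[n + 1] + q >= -2)) -> 2*c >= 4) implies it.
Every state satisfying the precondition satisfies the weakest precondition: the implication holds.
Answer: valid


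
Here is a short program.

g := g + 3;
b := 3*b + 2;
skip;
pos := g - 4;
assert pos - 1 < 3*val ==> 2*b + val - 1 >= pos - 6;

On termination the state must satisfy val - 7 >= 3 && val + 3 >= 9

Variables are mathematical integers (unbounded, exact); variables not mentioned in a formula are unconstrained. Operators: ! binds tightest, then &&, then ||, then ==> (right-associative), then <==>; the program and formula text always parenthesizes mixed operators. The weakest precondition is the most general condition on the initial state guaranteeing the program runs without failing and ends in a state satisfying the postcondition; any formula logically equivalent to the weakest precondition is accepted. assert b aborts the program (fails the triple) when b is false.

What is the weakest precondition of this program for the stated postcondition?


Working backward. After the program, the postcondition val - 7 >= 3 && val + 3 >= 9 must hold; in canonical form it is val >= 10 && val >= 6.
Before assert pos - 1 < 3*val ==> 2*b + val - 1 >= pos - 6: (pos < 3*val + 1 ==> 2*b + val >= pos - 5) && val >= 10 && val >= 6
Before pos := g - 4: (g < 3*val + 5 ==> 2*b + val >= g - 9) && val >= 10 && val >= 6
Before skip: (g < 3*val + 5 ==> 2*b + val >= g - 9) && val >= 10 && val >= 6
Before b := 3*b + 2: (g < 3*val + 5 ==> 6*b + val >= g - 13) && val >= 10 && val >= 6
Before g := g + 3: (g < 3*val + 2 ==> 6*b + val >= g - 10) && val >= 10 && val >= 6
Answer: WP = (g < 3*val + 2 ==> 6*b + val >= g - 10) && val >= 10 && val >= 6


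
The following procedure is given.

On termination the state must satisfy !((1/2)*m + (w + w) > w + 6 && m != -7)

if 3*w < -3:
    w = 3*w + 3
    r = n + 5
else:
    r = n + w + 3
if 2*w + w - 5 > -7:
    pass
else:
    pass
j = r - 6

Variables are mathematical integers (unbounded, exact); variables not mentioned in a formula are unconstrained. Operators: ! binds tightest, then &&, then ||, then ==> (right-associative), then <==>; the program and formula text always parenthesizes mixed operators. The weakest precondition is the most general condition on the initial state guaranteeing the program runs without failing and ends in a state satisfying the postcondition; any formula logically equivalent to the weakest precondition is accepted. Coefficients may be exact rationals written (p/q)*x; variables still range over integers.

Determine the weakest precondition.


Working backward. After the program, the postcondition !((1/2)*m + (w + w) > w + 6 && m != -7) must hold; in canonical form it is !((1/2)*m + w > 6 && m != -7).
Before j := r - 6: !((1/2)*m + w > 6 && m != -7)
Then branch requires !((1/2)*m + w > 6 && m != -7); else branch requires !((1/2)*m + w > 6 && m != -7).
Before the if: (3*w > -2 ==> (!((1/2)*m + w > 6 && m != -7))) && ((!(3*w > -2)) ==> (!((1/2)*m + w > 6 && m != -7)))
Then branch requires (9*w > -11 ==> (!((1/2)*m + 3*w > 3 && m != -7))) && ((!(9*w > -11)) ==> (!((1/2)*m + 3*w > 3 && m != -7))); else branch requires (3*w > -2 ==> (!((1/2)*m + w > 6 && m != -7))) && ((!(3*w > -2)) ==> (!((1/2)*m + w > 6 && m != -7))).
Before the if: (3*w < -3 ==> ((9*w > -11 ==> (!((1/2)*m + 3*w > 3 && m != -7))) && ((!(9*w > -11)) ==> (!((1/2)*m + 3*w > 3 && m != -7))))) && ((!(3*w < -3)) ==> ((3*w > -2 ==> (!((1/2)*m + w > 6 && m != -7))) && ((!(3*w > -2)) ==> (!((1/2)*m + w > 6 && m != -7)))))
Answer: WP = (3*w < -3 ==> ((9*w > -11 ==> (!((1/2)*m + 3*w > 3 && m != -7))) && ((!(9*w > -11)) ==> (!((1/2)*m + 3*w > 3 && m != -7))))) && ((!(3*w < -3)) ==> ((3*w > -2 ==> (!((1/2)*m + w > 6 && m != -7))) && ((!(3*w > -2)) ==> (!((1/2)*m + w > 6 && m != -7)))))


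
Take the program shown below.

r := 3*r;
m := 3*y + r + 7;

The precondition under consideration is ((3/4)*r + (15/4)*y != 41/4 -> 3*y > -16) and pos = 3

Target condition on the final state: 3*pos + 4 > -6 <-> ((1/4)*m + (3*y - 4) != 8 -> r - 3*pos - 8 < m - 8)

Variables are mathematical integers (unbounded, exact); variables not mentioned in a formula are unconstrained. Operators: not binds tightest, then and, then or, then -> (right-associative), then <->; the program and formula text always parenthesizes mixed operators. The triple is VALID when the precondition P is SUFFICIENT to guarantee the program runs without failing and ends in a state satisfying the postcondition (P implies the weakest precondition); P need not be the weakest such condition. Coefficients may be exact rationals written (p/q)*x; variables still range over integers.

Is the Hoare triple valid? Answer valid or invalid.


Working backward. After the program, the postcondition 3*pos + 4 > -6 <-> ((1/4)*m + (3*y - 4) != 8 -> r - 3*pos - 8 < m - 8) must hold; in canonical form it is 3*pos > -10 <-> ((1/4)*m + 3*y != 12 -> r < m + 3*pos).
Before m := 3*y + r + 7: 3*pos > -10 <-> ((1/4)*r + (15/4)*y != 41/4 -> 3*pos + 3*y > -7)
Before r := 3*r: 3*pos > -10 <-> ((3/4)*r + (15/4)*y != 41/4 -> 3*pos + 3*y > -7)
The weakest precondition is 3*pos > -10 <-> ((3/4)*r + (15/4)*y != 41/4 -> 3*pos + 3*y > -7).
Check whether ((3/4)*r + (15/4)*y != 41/4 -> 3*y > -16) and pos = 3 implies it.
Every state satisfying the precondition satisfies the weakest precondition: the implication holds.
Answer: valid


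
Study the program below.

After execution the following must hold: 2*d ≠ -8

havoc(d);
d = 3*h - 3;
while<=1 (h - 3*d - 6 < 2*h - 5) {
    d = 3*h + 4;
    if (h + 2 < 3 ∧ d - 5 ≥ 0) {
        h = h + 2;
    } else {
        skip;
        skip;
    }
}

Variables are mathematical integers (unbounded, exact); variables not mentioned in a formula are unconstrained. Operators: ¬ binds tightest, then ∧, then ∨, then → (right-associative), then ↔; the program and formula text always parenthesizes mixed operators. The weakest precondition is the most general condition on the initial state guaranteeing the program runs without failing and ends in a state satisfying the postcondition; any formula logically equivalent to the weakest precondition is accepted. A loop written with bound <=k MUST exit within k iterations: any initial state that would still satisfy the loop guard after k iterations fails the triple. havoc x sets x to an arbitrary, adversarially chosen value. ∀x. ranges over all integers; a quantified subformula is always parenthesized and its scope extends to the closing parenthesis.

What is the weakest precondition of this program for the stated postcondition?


Working backward. After the program, 2*d ≠ -8 must hold.
Before the loop (bound <=1), unroll the exhaustion recursion (WP_0 = exit-now case; WP_j = one more guarded iteration, up to j = 1):
  WP_0: (¬(3*d + h > -1)) ∧ 2*d ≠ -8
  WP_1: (3*d + h > -1 → (((h < 1 ∧ 3*h ≥ 1) → ((¬(10*h > -15)) ∧ 6*h ≠ -16)) ∧ ((¬(h < 1 ∧ 3*h ≥ 1)) → ((¬(10*h > -13)) ∧ 6*h ≠ -16)))) ∧ ((¬(3*d + h > -1)) → 2*d ≠ -8)
So before the loop: (3*d + h > -1 → (((h < 1 ∧ 3*h ≥ 1) → ((¬(10*h > -15)) ∧ 6*h ≠ -16)) ∧ ((¬(h < 1 ∧ 3*h ≥ 1)) → ((¬(10*h > -13)) ∧ 6*h ≠ -16)))) ∧ ((¬(3*d + h > -1)) → 2*d ≠ -8)
Before d := 3*h - 3: (10*h > 8 → (((h < 1 ∧ 3*h ≥ 1) → ((¬(10*h > -15)) ∧ 6*h ≠ -16)) ∧ ((¬(h < 1 ∧ 3*h ≥ 1)) → ((¬(10*h > -13)) ∧ 6*h ≠ -16)))) ∧ ((¬(10*h > 8)) → 6*h ≠ -2)
Before havoc d: (10*h > 8 → (((h < 1 ∧ 3*h ≥ 1) → ((¬(10*h > -15)) ∧ 6*h ≠ -16)) ∧ ((¬(h < 1 ∧ 3*h ≥ 1)) → ((¬(10*h > -13)) ∧ 6*h ≠ -16)))) ∧ ((¬(10*h > 8)) → 6*h ≠ -2)
Answer: WP = (10*h > 8 → (((h < 1 ∧ 3*h ≥ 1) → ((¬(10*h > -15)) ∧ 6*h ≠ -16)) ∧ ((¬(h < 1 ∧ 3*h ≥ 1)) → ((¬(10*h > -13)) ∧ 6*h ≠ -16)))) ∧ ((¬(10*h > 8)) → 6*h ≠ -2)


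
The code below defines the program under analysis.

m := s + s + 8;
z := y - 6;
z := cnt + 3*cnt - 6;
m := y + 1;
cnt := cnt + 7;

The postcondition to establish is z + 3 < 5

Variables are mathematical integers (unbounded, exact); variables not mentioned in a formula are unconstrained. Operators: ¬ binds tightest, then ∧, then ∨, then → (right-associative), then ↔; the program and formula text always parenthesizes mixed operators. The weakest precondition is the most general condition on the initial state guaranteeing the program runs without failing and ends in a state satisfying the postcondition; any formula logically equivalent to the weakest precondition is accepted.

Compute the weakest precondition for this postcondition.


Working backward. After the program, the postcondition z + 3 < 5 must hold; in canonical form it is z < 2.
Before cnt := cnt + 7: z < 2
Before m := y + 1: z < 2
Before z := cnt + 3*cnt - 6: 4*cnt < 8
Before z := y - 6: 4*cnt < 8
Before m := s + s + 8: 4*cnt < 8
Answer: WP = 4*cnt < 8


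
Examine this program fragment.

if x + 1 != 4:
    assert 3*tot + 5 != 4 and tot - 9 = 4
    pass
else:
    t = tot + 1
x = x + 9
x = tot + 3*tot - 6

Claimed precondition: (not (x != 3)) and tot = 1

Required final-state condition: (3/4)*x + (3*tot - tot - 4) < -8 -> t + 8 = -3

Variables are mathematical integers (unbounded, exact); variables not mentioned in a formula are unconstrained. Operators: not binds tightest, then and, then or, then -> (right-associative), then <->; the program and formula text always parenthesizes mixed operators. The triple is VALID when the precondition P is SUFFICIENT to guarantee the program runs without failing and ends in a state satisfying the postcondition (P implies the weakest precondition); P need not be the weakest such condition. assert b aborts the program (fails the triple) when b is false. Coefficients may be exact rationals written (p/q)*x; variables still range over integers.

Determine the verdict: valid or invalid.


Working backward. After the program, the postcondition (3/4)*x + (3*tot - tot - 4) < -8 -> t + 8 = -3 must hold; in canonical form it is 2*tot + (3/4)*x < -4 -> t = -11.
Before x := tot + 3*tot - 6: 5*tot < 1/2 -> t = -11
Before x := x + 9: 5*tot < 1/2 -> t = -11
Then branch requires 3*tot != -1 and tot = 13 and (5*tot < 1/2 -> t = -11); else branch requires 5*tot < 1/2 -> tot = -12.
Before the if: (x != 3 -> (3*tot != -1 and tot = 13 and (5*tot < 1/2 -> t = -11))) and ((not (x != 3)) -> (5*tot < 1/2 -> tot = -12))
The weakest precondition is (x != 3 -> (3*tot != -1 and tot = 13 and (5*tot < 1/2 -> t = -11))) and ((not (x != 3)) -> (5*tot < 1/2 -> tot = -12)).
Check whether (not (x != 3)) and tot = 1 implies it.
Every state satisfying the precondition satisfies the weakest precondition: the implication holds.
Answer: valid


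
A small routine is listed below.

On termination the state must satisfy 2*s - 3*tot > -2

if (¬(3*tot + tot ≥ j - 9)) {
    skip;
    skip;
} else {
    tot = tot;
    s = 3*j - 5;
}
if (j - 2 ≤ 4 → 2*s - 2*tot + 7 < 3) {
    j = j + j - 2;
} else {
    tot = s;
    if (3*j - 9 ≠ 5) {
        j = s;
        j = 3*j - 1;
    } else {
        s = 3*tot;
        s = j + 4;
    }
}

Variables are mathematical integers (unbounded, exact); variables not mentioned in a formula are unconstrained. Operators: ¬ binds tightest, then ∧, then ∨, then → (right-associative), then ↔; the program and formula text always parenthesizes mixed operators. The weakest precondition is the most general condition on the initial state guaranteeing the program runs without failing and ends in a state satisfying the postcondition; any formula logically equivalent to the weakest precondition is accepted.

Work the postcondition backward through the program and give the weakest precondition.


Working backward. After the program, the postcondition 2*s - 3*tot > -2 must hold; in canonical form it is 2*s > 3*tot - 2.
Then branch requires 2*s > 3*tot - 2; else branch requires (3*j ≠ 14 → s < 2) ∧ ((¬(3*j ≠ 14)) → 2*j > 3*s - 10).
Before the if: ((j ≤ 6 → 2*s < 2*tot - 4) → 2*s > 3*tot - 2) ∧ ((¬(j ≤ 6 → 2*s < 2*tot - 4)) → ((3*j ≠ 14 → s < 2) ∧ ((¬(3*j ≠ 14)) → 2*j > 3*s - 10)))
Then branch requires ((j ≤ 6 → 2*s < 2*tot - 4) → 2*s > 3*tot - 2) ∧ ((¬(j ≤ 6 → 2*s < 2*tot - 4)) → ((3*j ≠ 14 → s < 2) ∧ ((¬(3*j ≠ 14)) → 2*j > 3*s - 10))); else branch requires ((j ≤ 6 → 6*j < 2*tot + 6) → 6*j > 3*tot + 8) ∧ ((¬(j ≤ 6 → 6*j < 2*tot + 6)) → ((3*j ≠ 14 → 3*j < 7) ∧ ((¬(3*j ≠ 14)) → 7*j < 25))).
Before the if: ((¬(4*tot ≥ j - 9)) → (((j ≤ 6 → 2*s < 2*tot - 4) → 2*s > 3*tot - 2) ∧ ((¬(j ≤ 6 → 2*s < 2*tot - 4)) → ((3*j ≠ 14 → s < 2) ∧ ((¬(3*j ≠ 14)) → 2*j > 3*s - 10))))) ∧ (4*tot ≥ j - 9 → (((j ≤ 6 → 6*j < 2*tot + 6) → 6*j > 3*tot + 8) ∧ ((¬(j ≤ 6 → 6*j < 2*tot + 6)) → ((3*j ≠ 14 → 3*j < 7) ∧ ((¬(3*j ≠ 14)) → 7*j < 25)))))
Answer: WP = ((¬(4*tot ≥ j - 9)) → (((j ≤ 6 → 2*s < 2*tot - 4) → 2*s > 3*tot - 2) ∧ ((¬(j ≤ 6 → 2*s < 2*tot - 4)) → ((3*j ≠ 14 → s < 2) ∧ ((¬(3*j ≠ 14)) → 2*j > 3*s - 10))))) ∧ (4*tot ≥ j - 9 → (((j ≤ 6 → 6*j < 2*tot + 6) → 6*j > 3*tot + 8) ∧ ((¬(j ≤ 6 → 6*j < 2*tot + 6)) → ((3*j ≠ 14 → 3*j < 7) ∧ ((¬(3*j ≠ 14)) → 7*j < 25)))))


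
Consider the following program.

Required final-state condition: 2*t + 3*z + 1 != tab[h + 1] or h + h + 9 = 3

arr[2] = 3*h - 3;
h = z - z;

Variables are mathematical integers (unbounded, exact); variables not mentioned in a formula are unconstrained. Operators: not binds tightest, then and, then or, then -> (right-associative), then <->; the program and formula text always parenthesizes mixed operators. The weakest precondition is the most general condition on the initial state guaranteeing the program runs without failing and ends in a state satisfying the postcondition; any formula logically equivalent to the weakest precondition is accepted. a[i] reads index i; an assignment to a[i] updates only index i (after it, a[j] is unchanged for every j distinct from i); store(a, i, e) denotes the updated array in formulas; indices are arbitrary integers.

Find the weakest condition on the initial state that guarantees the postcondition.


Working backward. After the program, the postcondition 2*t + 3*z + 1 != tab[h + 1] or h + h + 9 = 3 must hold; in canonical form it is 2*t + 3*z != tab[h + 1] - 1 or 2*h = -6.
Before h := z - z: 2*t + 3*z != tab[1] - 1
Before arr[2] := 3*h - 3: 2*t + 3*z != tab[1] - 1
Answer: WP = 2*t + 3*z != tab[1] - 1


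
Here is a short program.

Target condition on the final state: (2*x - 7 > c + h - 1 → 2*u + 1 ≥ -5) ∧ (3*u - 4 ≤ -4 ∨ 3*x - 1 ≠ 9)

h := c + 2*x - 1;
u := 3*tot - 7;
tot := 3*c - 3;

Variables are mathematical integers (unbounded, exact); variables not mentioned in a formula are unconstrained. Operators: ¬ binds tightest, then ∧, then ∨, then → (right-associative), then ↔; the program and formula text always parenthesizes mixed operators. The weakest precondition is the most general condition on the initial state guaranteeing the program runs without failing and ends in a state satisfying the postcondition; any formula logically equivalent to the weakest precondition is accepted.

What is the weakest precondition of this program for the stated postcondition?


Working backward. After the program, the postcondition (2*x - 7 > c + h - 1 → 2*u + 1 ≥ -5) ∧ (3*u - 4 ≤ -4 ∨ 3*x - 1 ≠ 9) must hold; in canonical form it is (2*x > c + h + 6 → 2*u ≥ -6) ∧ (3*u ≤ 0 ∨ 3*x ≠ 10).
Before tot := 3*c - 3: (2*x > c + h + 6 → 2*u ≥ -6) ∧ (3*u ≤ 0 ∨ 3*x ≠ 10)
Before u := 3*tot - 7: (2*x > c + h + 6 → 6*tot ≥ 8) ∧ (9*tot ≤ 21 ∨ 3*x ≠ 10)
Before h := c + 2*x - 1: (2*c < -5 → 6*tot ≥ 8) ∧ (9*tot ≤ 21 ∨ 3*x ≠ 10)
Answer: WP = (2*c < -5 → 6*tot ≥ 8) ∧ (9*tot ≤ 21 ∨ 3*x ≠ 10)


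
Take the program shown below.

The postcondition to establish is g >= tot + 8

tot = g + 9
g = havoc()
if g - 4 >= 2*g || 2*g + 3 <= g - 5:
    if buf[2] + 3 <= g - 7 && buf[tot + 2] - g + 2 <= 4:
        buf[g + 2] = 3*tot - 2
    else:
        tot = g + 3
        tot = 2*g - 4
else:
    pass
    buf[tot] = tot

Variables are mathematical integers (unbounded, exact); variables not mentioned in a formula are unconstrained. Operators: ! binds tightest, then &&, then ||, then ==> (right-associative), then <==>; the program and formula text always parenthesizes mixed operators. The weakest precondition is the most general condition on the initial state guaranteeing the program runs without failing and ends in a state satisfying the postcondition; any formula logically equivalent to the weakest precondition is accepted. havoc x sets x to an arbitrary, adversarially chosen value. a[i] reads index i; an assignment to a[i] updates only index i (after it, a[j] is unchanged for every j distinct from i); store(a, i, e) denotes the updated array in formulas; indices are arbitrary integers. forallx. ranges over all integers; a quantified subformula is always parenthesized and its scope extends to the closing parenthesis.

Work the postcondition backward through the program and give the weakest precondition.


Working backward. After the program, g >= tot + 8 must hold.
Then branch requires ((buf[2] <= g - 10 && buf[tot + 2] <= g + 2) ==> g >= tot + 8) && ((!(buf[2] <= g - 10 && buf[tot + 2] <= g + 2)) ==> g <= -4); else branch requires g >= tot + 8.
Before the if: ((g <= -4 || g <= -8) ==> (((buf[2] <= g - 10 && buf[tot + 2] <= g + 2) ==> g >= tot + 8) && ((!(buf[2] <= g - 10 && buf[tot + 2] <= g + 2)) ==> g <= -4))) && ((!(g <= -4 || g <= -8)) ==> g >= tot + 8)
Before havoc g: forall g_1. (((g_1 <= -4 || g_1 <= -8) ==> (((buf[2] <= g_1 - 10 && buf[tot + 2] <= g_1 + 2) ==> g_1 >= tot + 8) && ((!(buf[2] <= g_1 - 10 && buf[tot + 2] <= g_1 + 2)) ==> g_1 <= -4))) && ((!(g_1 <= -4 || g_1 <= -8)) ==> g_1 >= tot + 8))
Before tot := g + 9: forall g_1. (((g_1 <= -4 || g_1 <= -8) ==> (((buf[2] <= g_1 - 10 && buf[g + 11] <= g_1 + 2) ==> g_1 >= g + 17) && ((!(buf[2] <= g_1 - 10 && buf[g + 11] <= g_1 + 2)) ==> g_1 <= -4))) && ((!(g_1 <= -4 || g_1 <= -8)) ==> g_1 >= g + 17))
Answer: WP = forall g_1. (((g_1 <= -4 || g_1 <= -8) ==> (((buf[2] <= g_1 - 10 && buf[g + 11] <= g_1 + 2) ==> g_1 >= g + 17) && ((!(buf[2] <= g_1 - 10 && buf[g + 11] <= g_1 + 2)) ==> g_1 <= -4))) && ((!(g_1 <= -4 || g_1 <= -8)) ==> g_1 >= g + 17))


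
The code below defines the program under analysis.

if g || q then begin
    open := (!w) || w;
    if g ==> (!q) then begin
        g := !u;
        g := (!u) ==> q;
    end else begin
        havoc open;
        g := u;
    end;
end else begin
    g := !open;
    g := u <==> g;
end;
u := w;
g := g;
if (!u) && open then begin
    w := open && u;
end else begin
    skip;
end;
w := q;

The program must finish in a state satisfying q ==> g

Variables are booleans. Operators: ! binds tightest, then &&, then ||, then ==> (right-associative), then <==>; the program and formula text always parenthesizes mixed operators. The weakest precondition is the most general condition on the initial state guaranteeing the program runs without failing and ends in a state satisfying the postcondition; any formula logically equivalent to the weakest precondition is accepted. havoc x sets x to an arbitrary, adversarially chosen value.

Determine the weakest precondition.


Working backward. After the program, q ==> g must hold.
Before w := q: q ==> g
Then branch requires q ==> g; else branch requires q ==> g.
Before the if: (((!u) && open) ==> (q ==> g)) && ((!((!u) && open)) ==> (q ==> g))
Before g := g: (((!u) && open) ==> (q ==> g)) && ((!((!u) && open)) ==> (q ==> g))
Before u := w: (((!w) && open) ==> (q ==> g)) && ((!((!w) && open)) ==> (q ==> g))
Then branch requires ((g ==> (!q)) ==> (((!w) ==> (q ==> ((!u) ==> q))) && (w ==> (q ==> ((!u) ==> q))))) && ((!(g ==> (!q))) ==> (((!w) ==> (q ==> u)) && (w ==> (q ==> u)) && (q ==> u))); else branch requires (((!w) && open) ==> (q ==> (u <==> (!open)))) && ((!((!w) && open)) ==> (q ==> (u <==> (!open)))).
Before the if: ((g || q) ==> (((g ==> (!q)) ==> (((!w) ==> (q ==> ((!u) ==> q))) && (w ==> (q ==> ((!u) ==> q))))) && ((!(g ==> (!q))) ==> (((!w) ==> (q ==> u)) && (w ==> (q ==> u)) && (q ==> u))))) && ((!(g || q)) ==> ((((!w) && open) ==> (q ==> (u <==> (!open)))) && ((!((!w) && open)) ==> (q ==> (u <==> (!open))))))
Answer: WP = ((g || q) ==> (((g ==> (!q)) ==> (((!w) ==> (q ==> ((!u) ==> q))) && (w ==> (q ==> ((!u) ==> q))))) && ((!(g ==> (!q))) ==> (((!w) ==> (q ==> u)) && (w ==> (q ==> u)) && (q ==> u))))) && ((!(g || q)) ==> ((((!w) && open) ==> (q ==> (u <==> (!open)))) && ((!((!w) && open)) ==> (q ==> (u <==> (!open))))))
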